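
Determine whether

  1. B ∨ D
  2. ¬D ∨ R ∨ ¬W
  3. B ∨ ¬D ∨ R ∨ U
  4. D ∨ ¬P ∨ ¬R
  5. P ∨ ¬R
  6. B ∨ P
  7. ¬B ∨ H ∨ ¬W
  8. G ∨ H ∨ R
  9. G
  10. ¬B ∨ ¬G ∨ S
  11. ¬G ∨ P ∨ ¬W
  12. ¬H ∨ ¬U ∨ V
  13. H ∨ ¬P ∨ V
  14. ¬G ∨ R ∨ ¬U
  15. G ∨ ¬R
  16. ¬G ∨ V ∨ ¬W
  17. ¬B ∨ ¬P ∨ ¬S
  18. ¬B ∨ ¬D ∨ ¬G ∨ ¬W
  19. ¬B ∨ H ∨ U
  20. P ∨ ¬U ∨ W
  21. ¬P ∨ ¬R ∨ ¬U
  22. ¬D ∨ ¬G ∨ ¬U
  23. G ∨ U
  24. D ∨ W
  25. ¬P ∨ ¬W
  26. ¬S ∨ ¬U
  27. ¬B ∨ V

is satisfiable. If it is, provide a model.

D: True; H: True; V: True; G: True; U: False; S: True; P: False; B: True; R: False; W: False

Unit clause (G) forces G = True.
Set D = True.
  then (¬D ∨ ¬G ∨ ¬U) forces U = False.
Set H = True.
Set V = True.
Set S = True.
Set P = False.
  then (P ∨ ¬R) forces R = False.
  then (B ∨ P) forces B = True.
  then (¬G ∨ P ∨ ¬W) forces W = False.
All clauses satisfied.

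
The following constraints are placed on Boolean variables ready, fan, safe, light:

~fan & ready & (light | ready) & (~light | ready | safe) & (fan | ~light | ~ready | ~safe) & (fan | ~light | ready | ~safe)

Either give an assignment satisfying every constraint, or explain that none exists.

Unit clause (~fan) forces fan = False.
Unit clause (ready) forces ready = True.
Set safe = False.
Set light = False.
Check each clause:
  (~fan): ~fan holds.
  (ready): ready holds.
  (light | ready): ready holds.
  (~light | ready | safe): ~light holds.
  (fan | ~light | ~ready | ~safe): ~light holds.
  (fan | ~light | ready | ~safe): ~light holds.
All clauses satisfied.

ready: True; fan: False; safe: False; light: False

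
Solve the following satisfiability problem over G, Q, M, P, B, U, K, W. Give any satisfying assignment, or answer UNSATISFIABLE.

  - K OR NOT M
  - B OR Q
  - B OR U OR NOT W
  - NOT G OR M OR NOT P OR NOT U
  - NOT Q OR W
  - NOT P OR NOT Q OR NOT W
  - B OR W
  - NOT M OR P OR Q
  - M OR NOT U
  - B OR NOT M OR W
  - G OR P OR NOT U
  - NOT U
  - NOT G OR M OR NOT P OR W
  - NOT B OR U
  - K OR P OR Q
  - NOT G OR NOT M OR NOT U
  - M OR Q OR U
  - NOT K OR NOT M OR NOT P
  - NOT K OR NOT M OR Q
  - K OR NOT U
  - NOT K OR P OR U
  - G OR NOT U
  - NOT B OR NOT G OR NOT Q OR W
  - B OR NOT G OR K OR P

Case U = True:
  Clause (NOT U) is falsified — contradiction.
Case U = False:
  (NOT B OR U) forces B = False.
  (B OR Q) forces Q = True.
  (B OR U OR NOT W) forces W = False.
  Clause (NOT Q OR W) is falsified — contradiction.
Both cases fail, so the formula is unsatisfiable.

The formula is unsatisfiable.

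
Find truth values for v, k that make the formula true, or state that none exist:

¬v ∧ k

v: False; k: True

  ¬v = True
Both conjuncts True, so the formula holds.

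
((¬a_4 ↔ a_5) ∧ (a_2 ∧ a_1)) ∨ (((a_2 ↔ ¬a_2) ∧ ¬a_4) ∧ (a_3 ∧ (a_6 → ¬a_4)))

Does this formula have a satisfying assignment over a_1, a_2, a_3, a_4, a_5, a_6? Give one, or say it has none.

a_1=T; a_2=T; a_3=T; a_4=F; a_5=T; a_6=F

  ((¬a_4 ↔ a_5) ∧ (a_2 ∧ a_1)) ∨ (((a_2 ↔ ¬a_2) ∧ ¬a_4) ∧ (a_3 ∧ (a_6 → ¬a_4))) = True
    (¬a_4 ↔ a_5) ∧ (a_2 ∧ a_1) = True
      ¬a_4 ↔ a_5 = True
        ¬a_4 = True
      a_2 ∧ a_1 = True
    ((a_2 ↔ ¬a_2) ∧ ¬a_4) ∧ (a_3 ∧ (a_6 → ¬a_4)) = False
      (a_2 ↔ ¬a_2) ∧ ¬a_4 = False
        a_2 ↔ ¬a_2 = False
          ¬a_2 = False
        ¬a_4 = True
      a_3 ∧ (a_6 → ¬a_4) = True
        a_6 → ¬a_4 = True
          ¬a_4 = True
The formula evaluates to True.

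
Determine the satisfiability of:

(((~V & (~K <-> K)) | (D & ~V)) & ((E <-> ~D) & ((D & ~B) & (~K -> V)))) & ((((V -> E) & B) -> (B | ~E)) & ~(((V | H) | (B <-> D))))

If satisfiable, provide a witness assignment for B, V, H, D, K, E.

B: False; V: False; H: False; D: True; K: True; E: False

  ((~V & (~K <-> K)) | (D & ~V)) & ((E <-> ~D) & ((D & ~B) & (~K -> V))) = True
    (~V & (~K <-> K)) | (D & ~V) = True
      ~V & (~K <-> K) = False
        ~V = True
        ~K <-> K = False
          ~K = False
      D & ~V = True
        ~V = True
    (E <-> ~D) & ((D & ~B) & (~K -> V)) = True
      E <-> ~D = True
        ~D = False
      (D & ~B) & (~K -> V) = True
        D & ~B = True
          ~B = True
        ~K -> V = True
          ~K = False
  (((V -> E) & B) -> (B | ~E)) & ~(((V | H) | (B <-> D))) = True
    ((V -> E) & B) -> (B | ~E) = True
      (V -> E) & B = False
        V -> E = True
      B | ~E = True
        ~E = True
    ~(((V | H) | (B <-> D))) = True
      (V | H) | (B <-> D) = False
        V | H = False
        B <-> D = False
Both conjuncts True, so the formula holds.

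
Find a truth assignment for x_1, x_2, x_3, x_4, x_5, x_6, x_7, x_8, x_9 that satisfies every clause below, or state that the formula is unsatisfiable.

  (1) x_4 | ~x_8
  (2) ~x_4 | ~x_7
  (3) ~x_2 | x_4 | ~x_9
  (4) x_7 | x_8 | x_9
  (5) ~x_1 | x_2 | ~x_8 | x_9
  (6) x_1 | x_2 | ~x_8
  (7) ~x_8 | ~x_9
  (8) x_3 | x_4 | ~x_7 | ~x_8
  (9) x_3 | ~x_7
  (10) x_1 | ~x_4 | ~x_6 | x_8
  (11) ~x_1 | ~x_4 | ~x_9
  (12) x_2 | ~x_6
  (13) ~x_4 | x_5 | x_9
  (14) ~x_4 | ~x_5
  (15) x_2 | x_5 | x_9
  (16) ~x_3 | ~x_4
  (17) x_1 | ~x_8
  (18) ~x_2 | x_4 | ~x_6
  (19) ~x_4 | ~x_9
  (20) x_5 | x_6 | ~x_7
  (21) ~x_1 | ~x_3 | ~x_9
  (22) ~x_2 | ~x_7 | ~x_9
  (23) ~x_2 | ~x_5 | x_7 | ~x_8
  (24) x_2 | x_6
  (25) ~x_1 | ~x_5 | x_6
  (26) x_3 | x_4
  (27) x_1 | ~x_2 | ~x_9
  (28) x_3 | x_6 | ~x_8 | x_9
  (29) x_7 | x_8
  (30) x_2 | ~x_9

Set x_1 = False.
  then (x_1 | ~x_8) forces x_8 = False.
  then (x_7 | x_8) forces x_7 = True.
  then (~x_4 | ~x_7) forces x_4 = False.
  then (x_3 | ~x_7) forces x_3 = True.
Set x_2 = True.
  then (~x_2 | x_4 | ~x_9) forces x_9 = False.
  then (~x_2 | x_4 | ~x_6) forces x_6 = False.
  then (x_5 | x_6 | ~x_7) forces x_5 = True.
All clauses satisfied.

x_1 = False; x_2 = True; x_3 = True; x_4 = False; x_5 = True; x_6 = False; x_7 = True; x_8 = False; x_9 = False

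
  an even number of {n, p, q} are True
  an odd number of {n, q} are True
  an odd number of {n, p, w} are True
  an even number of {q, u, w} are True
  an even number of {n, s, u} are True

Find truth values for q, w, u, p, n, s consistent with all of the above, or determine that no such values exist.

q=F, w=T, u=T, p=T, n=T, s=F

{n, p, q}: 2 true → even ✓
{n, q}: 1 true → odd ✓
{n, p, w}: 3 true → odd ✓
{q, u, w}: 2 true → even ✓
{n, s, u}: 2 true → even ✓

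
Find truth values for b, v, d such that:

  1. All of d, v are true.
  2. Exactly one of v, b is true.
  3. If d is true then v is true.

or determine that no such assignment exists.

b=F, v=T, d=T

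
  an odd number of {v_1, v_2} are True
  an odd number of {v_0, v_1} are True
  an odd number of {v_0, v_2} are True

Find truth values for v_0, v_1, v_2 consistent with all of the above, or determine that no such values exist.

The formula is unsatisfiable.

Adding constraints 1, 2, 3 mod 2: every variable appears an even number of times on the left, so the left side is 0.
But the right sides sum to 1 (mod 2). 0 ≠ 1 — the system is inconsistent.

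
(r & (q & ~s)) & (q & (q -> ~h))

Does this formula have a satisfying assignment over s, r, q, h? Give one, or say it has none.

s=F, r=T, q=T, h=F

  r & (q & ~s) = True
    q & ~s = True
      ~s = True
  q & (q -> ~h) = True
    q -> ~h = True
      ~h = True
Both conjuncts True, so the formula holds.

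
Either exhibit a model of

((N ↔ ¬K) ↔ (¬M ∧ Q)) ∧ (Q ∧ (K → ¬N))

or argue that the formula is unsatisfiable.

N = False; K = True; M = False; Q = True

  (N ↔ ¬K) ↔ (¬M ∧ Q) = True
    N ↔ ¬K = True
      ¬K = False
    ¬M ∧ Q = True
      ¬M = True
  Q ∧ (K → ¬N) = True
    K → ¬N = True
      ¬N = True
Both conjuncts True, so the formula holds.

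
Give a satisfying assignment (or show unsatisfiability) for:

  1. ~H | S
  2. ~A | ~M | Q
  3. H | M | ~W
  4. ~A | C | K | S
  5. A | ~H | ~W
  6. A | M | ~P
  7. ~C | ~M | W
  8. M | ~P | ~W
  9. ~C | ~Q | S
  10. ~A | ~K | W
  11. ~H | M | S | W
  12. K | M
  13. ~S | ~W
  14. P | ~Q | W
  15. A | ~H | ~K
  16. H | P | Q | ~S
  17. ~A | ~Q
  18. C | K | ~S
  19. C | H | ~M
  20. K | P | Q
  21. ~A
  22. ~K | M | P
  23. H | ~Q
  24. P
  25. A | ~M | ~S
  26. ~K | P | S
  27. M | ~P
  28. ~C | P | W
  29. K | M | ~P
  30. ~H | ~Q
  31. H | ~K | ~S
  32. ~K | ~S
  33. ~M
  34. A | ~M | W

Unsatisfiable — no assignment works.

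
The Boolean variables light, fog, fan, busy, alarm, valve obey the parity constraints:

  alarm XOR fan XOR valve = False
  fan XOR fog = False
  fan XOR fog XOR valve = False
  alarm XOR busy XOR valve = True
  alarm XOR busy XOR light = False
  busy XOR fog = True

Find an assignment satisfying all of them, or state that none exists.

light = True; fog = False; fan = False; busy = True; alarm = False; valve = False

alarm XOR fan XOR valve = F XOR F XOR F = False ✓
fan XOR fog = F XOR F = False ✓
fan XOR fog XOR valve = F XOR F XOR F = False ✓
alarm XOR busy XOR valve = F XOR T XOR F = True ✓
alarm XOR busy XOR light = F XOR T XOR T = False ✓
busy XOR fog = T XOR F = True ✓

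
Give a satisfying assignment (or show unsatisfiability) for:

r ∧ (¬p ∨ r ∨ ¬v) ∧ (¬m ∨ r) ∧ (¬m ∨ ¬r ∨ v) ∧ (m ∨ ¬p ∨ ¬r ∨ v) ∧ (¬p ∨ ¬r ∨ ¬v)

p = False, m = True, r = True, v = True

Unit clause (r) forces r = True.
Try p = True:
  (¬p ∨ ¬r ∨ ¬v) forces v = False.
  (¬m ∨ ¬r ∨ v) forces m = False.
  clause (m ∨ ¬p ∨ ¬r ∨ v) is falsified — backtrack.
So p = False.
Set m = True.
  then (¬m ∨ ¬r ∨ v) forces v = True.
Check each clause:
  (r): r holds.
  (¬p ∨ r ∨ ¬v): ¬p holds.
  (¬m ∨ r): r holds.
  (¬m ∨ ¬r ∨ v): v holds.
  (m ∨ ¬p ∨ ¬r ∨ v): m holds.
  (¬p ∨ ¬r ∨ ¬v): ¬p holds.
All clauses satisfied.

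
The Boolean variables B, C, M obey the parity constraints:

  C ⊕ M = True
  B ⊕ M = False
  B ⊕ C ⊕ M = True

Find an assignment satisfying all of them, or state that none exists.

B = False; C = True; M = False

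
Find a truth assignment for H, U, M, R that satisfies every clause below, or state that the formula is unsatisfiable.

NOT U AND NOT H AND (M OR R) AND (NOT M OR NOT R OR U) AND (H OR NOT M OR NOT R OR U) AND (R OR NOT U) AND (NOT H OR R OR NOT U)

Unit clause (NOT U) forces U = False.
Unit clause (NOT H) forces H = False.
Set M = True.
  then (NOT M OR NOT R OR U) forces R = False.
Check each clause:
  (NOT U): NOT U holds.
  (NOT H): NOT H holds.
  (M OR R): M holds.
  (NOT M OR NOT R OR U): NOT R holds.
  (H OR NOT M OR NOT R OR U): NOT R holds.
  (R OR NOT U): NOT U holds.
  (NOT H OR R OR NOT U): NOT H holds.
All clauses satisfied.

H: False, U: False, M: True, R: False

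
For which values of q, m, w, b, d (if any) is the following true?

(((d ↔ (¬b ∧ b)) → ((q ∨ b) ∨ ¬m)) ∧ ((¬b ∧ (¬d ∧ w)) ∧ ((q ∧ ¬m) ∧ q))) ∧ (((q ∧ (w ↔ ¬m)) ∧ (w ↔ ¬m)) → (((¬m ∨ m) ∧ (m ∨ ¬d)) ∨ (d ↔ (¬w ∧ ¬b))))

q = True, m = False, w = True, b = False, d = False

  ((d ↔ (¬b ∧ b)) → ((q ∨ b) ∨ ¬m)) ∧ ((¬b ∧ (¬d ∧ w)) ∧ ((q ∧ ¬m) ∧ q)) = True
    (d ↔ (¬b ∧ b)) → ((q ∨ b) ∨ ¬m) = True
      d ↔ (¬b ∧ b) = True
        ¬b ∧ b = False
          ¬b = True
      (q ∨ b) ∨ ¬m = True
        q ∨ b = True
        ¬m = True
    (¬b ∧ (¬d ∧ w)) ∧ ((q ∧ ¬m) ∧ q) = True
      ¬b ∧ (¬d ∧ w) = True
        ¬b = True
        ¬d ∧ w = True
          ¬d = True
      (q ∧ ¬m) ∧ q = True
        q ∧ ¬m = True
          ¬m = True
  ((q ∧ (w ↔ ¬m)) ∧ (w ↔ ¬m)) → (((¬m ∨ m) ∧ (m ∨ ¬d)) ∨ (d ↔ (¬w ∧ ¬b))) = True
    (q ∧ (w ↔ ¬m)) ∧ (w ↔ ¬m) = True
      q ∧ (w ↔ ¬m) = True
        w ↔ ¬m = True
          ¬m = True
      w ↔ ¬m = True
        ¬m = True
    ((¬m ∨ m) ∧ (m ∨ ¬d)) ∨ (d ↔ (¬w ∧ ¬b)) = True
      (¬m ∨ m) ∧ (m ∨ ¬d) = True
        ¬m ∨ m = True
          ¬m = True
        m ∨ ¬d = True
          ¬d = True
      d ↔ (¬w ∧ ¬b) = True
        ¬w ∧ ¬b = False
          ¬w = False
          ¬b = True
Both conjuncts True, so the formula holds.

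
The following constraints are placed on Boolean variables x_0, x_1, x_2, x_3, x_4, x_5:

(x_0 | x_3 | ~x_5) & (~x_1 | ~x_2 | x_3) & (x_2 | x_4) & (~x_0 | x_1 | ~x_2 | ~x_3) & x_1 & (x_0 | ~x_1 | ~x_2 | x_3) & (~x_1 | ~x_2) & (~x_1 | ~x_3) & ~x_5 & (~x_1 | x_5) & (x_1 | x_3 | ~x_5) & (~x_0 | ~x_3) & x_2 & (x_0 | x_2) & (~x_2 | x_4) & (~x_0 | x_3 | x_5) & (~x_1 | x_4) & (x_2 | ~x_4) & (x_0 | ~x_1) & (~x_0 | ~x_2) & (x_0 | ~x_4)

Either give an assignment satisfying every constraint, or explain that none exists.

Case x_1 = True:
  (~x_1 | ~x_2) forces x_2 = False.
  Clause (x_2) is falsified — contradiction.
Case x_1 = False:
  Clause (x_1) is falsified — contradiction.
Both cases fail, so the formula is unsatisfiable.

Unsatisfiable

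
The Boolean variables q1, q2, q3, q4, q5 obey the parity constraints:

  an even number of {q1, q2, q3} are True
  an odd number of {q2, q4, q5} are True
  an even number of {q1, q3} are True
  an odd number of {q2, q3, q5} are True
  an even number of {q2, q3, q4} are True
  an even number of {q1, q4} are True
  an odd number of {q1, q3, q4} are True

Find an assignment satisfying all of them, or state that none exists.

q1=T; q2=F; q3=T; q4=T; q5=F

{q1, q2, q3}: 2 true → even ✓
{q2, q4, q5}: 1 true → odd ✓
{q1, q3}: 2 true → even ✓
{q2, q3, q5}: 1 true → odd ✓
{q2, q3, q4}: 2 true → even ✓
{q1, q4}: 2 true → even ✓
{q1, q3, q4}: 3 true → odd ✓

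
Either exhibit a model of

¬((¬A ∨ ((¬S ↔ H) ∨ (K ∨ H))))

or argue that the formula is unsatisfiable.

H = False; K = False; S = False; A = True

  ¬((¬A ∨ ((¬S ↔ H) ∨ (K ∨ H)))) = True
    ¬A ∨ ((¬S ↔ H) ∨ (K ∨ H)) = False
      ¬A = False
      (¬S ↔ H) ∨ (K ∨ H) = False
        ¬S ↔ H = False
          ¬S = True
        K ∨ H = False
The formula evaluates to True.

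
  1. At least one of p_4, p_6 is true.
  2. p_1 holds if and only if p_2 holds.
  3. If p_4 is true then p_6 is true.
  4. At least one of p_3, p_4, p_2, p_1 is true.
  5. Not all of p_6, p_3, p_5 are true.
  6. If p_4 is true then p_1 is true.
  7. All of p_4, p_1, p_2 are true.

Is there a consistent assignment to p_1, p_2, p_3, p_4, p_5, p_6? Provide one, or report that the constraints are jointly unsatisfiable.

p_1 = True; p_2 = True; p_3 = False; p_4 = True; p_5 = False; p_6 = True

  (1) {p_4, p_6}: 2 true — at least one ✓
  (2) p_1=T, p_2=T — same ✓
  (3) p_4=T ⇒ p_6: T ✓
  (4) {p_3, p_4, p_2, p_1}: 3 true — at least one ✓
  (5) {p_6, p_3, p_5}: 1/3 true — not all ✓
  (6) p_4=T ⇒ p_1: T ✓
  (7) {p_4, p_1, p_2}: all 3 true ✓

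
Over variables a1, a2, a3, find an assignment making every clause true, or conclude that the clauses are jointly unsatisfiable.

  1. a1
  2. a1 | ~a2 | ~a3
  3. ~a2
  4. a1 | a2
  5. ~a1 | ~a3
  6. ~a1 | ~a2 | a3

Unit clause (a1) forces a1 = True.
Unit clause (~a2) forces a2 = False.
In (~a1 | ~a3) only ~a3 is left, so a3 = False.
Check each clause:
  (a1): a1 holds.
  (a1 | ~a2 | ~a3): a1 holds.
  (~a2): ~a2 holds.
  (a1 | a2): a1 holds.
  (~a1 | ~a3): ~a3 holds.
  (~a1 | ~a2 | a3): ~a2 holds.
All clauses satisfied.

a1 = True, a2 = False, a3 = False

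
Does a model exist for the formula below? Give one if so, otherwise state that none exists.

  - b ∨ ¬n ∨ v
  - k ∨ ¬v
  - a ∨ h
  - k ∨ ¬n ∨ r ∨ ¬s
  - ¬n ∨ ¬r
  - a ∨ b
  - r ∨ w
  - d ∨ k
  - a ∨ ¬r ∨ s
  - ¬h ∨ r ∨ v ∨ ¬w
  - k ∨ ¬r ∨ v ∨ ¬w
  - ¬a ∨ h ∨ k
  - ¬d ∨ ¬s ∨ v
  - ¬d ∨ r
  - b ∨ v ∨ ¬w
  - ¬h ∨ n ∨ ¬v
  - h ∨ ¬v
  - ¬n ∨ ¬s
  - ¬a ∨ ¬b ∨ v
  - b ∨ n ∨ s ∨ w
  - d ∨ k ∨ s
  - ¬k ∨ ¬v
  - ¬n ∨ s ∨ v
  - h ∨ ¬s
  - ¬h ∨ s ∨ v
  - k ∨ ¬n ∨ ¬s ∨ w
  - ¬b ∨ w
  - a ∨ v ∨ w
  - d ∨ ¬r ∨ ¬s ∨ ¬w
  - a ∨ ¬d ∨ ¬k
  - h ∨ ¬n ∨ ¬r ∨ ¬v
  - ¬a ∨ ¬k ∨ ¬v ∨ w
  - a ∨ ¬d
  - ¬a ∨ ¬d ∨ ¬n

h = True, d = False, s = True, n = False, a = True, b = False, v = False, r = True, w = False, k = True

Set h = True.
Try d = True:
  (¬d ∨ r) forces r = True.
  (¬n ∨ ¬r) forces n = False.
  (¬h ∨ n ∨ ¬v) forces v = False.
  (¬d ∨ ¬s ∨ v) forces s = False.
  clause (¬h ∨ s ∨ v) is falsified — backtrack.
So d = False.
  then (d ∨ k) forces k = True.
  then (¬k ∨ ¬v) forces v = False.
  then (¬h ∨ s ∨ v) forces s = True.
  then (¬n ∨ ¬s) forces n = False.
Set a = True.
  then (¬a ∨ ¬b ∨ v) forces b = False.
  then (b ∨ v ∨ ¬w) forces w = False.
  then (r ∨ w) forces r = True.
All clauses satisfied.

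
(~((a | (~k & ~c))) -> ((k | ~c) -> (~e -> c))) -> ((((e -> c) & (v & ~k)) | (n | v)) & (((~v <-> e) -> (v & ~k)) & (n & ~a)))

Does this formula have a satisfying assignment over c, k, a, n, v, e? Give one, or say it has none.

c: False; k: True; a: False; n: True; v: True; e: True

  (~((a | (~k & ~c))) -> ((k | ~c) -> (~e -> c))) -> ((((e -> c) & (v & ~k)) | (n | v)) & (((~v <-> e) -> (v & ~k)) & (n & ~a))) = True
    ~((a | (~k & ~c))) -> ((k | ~c) -> (~e -> c)) = True
      ~((a | (~k & ~c))) = True
        a | (~k & ~c) = False
          ~k & ~c = False
            ~k = False
            ~c = True
      (k | ~c) -> (~e -> c) = True
        k | ~c = True
          ~c = True
        ~e -> c = True
          ~e = False
    (((e -> c) & (v & ~k)) | (n | v)) & (((~v <-> e) -> (v & ~k)) & (n & ~a)) = True
      ((e -> c) & (v & ~k)) | (n | v) = True
        (e -> c) & (v & ~k) = False
          e -> c = False
          v & ~k = False
            ~k = False
        n | v = True
      ((~v <-> e) -> (v & ~k)) & (n & ~a) = True
        (~v <-> e) -> (v & ~k) = True
          ~v <-> e = False
            ~v = False
          v & ~k = False
            ~k = False
        n & ~a = True
          ~a = True
The formula evaluates to True.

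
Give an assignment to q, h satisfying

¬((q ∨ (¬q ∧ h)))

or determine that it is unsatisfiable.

q = False, h = False

  ¬((q ∨ (¬q ∧ h))) = True
    q ∨ (¬q ∧ h) = False
      ¬q ∧ h = False
        ¬q = True
The formula evaluates to True.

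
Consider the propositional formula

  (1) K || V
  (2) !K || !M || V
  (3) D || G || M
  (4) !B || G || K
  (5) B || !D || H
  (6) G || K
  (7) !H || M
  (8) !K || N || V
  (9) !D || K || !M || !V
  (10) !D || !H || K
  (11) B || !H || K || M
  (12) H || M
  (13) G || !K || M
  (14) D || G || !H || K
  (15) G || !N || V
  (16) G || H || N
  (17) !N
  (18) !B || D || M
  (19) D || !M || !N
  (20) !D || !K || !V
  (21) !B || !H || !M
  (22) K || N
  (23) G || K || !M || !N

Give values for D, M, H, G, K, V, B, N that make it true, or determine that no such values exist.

D = False, M = True, H = False, G = True, K = True, V = True, B = False, N = False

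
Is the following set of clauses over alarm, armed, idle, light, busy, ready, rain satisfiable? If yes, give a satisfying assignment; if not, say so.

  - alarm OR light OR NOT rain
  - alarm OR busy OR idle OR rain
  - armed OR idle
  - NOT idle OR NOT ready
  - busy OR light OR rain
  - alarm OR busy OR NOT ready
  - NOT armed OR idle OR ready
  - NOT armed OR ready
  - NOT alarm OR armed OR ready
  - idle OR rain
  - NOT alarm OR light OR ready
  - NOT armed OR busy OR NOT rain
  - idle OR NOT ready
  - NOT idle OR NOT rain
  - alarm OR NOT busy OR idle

alarm: False, armed: False, idle: True, light: False, busy: True, ready: False, rain: False

Set alarm = False.
Try armed = True:
  (NOT armed OR ready) forces ready = True.
  (NOT idle OR NOT ready) forces idle = False.
  clause (idle OR NOT ready) is falsified — backtrack.
So armed = False.
  then (armed OR idle) forces idle = True.
  then (NOT idle OR NOT ready) forces ready = False.
  then (NOT idle OR NOT rain) forces rain = False.
Set light = False.
  then (busy OR light OR rain) forces busy = True.
All clauses satisfied.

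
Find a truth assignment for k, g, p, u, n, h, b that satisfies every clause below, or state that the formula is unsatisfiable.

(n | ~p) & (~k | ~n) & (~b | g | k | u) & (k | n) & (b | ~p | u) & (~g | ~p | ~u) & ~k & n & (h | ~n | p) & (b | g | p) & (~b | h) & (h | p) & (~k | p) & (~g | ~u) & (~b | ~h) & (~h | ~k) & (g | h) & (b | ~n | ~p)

Unit clause (~k) forces k = False.
Unit clause (n) forces n = True.
Try g = False:
  (g | h) forces h = True.
  (~b | ~h) forces b = False.
  (b | g | p) forces p = True.
  clause (b | ~n | ~p) is falsified — backtrack.
So g = True.
  then (~g | ~u) forces u = False.
Try p = True:
  (b | ~p | u) forces b = True.
  (~b | h) forces h = True.
  clause (~b | ~h) is falsified — backtrack.
So p = False.
  then (h | ~n | p) forces h = True.
  then (~b | ~h) forces b = False.
All clauses satisfied.

k=F; g=T; p=F; u=F; n=T; h=T; b=F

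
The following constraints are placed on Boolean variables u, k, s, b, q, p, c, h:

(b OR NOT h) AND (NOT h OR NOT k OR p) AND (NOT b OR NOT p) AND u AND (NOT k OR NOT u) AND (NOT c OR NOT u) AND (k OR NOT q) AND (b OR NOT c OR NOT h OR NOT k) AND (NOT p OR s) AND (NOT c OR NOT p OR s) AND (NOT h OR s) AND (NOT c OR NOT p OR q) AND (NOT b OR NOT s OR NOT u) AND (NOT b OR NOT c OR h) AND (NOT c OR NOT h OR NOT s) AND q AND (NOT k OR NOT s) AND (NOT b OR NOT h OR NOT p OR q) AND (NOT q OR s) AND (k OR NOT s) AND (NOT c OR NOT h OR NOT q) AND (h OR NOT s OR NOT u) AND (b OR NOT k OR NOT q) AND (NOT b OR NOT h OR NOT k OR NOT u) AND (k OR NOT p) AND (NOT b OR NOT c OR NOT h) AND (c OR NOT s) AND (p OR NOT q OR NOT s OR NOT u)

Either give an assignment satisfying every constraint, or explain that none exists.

Case q = True:
  (u) forces u = True.
  (NOT k OR NOT u) forces k = False.
  Clause (k OR NOT q) is falsified — contradiction.
Case q = False:
  Clause (q) is falsified — contradiction.
Both cases fail, so the formula is unsatisfiable.

The formula is unsatisfiable.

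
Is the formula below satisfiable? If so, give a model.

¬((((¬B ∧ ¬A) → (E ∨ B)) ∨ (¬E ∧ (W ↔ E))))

E = False, B = False, A = False, W = True

  ¬((((¬B ∧ ¬A) → (E ∨ B)) ∨ (¬E ∧ (W ↔ E)))) = True
    ((¬B ∧ ¬A) → (E ∨ B)) ∨ (¬E ∧ (W ↔ E)) = False
      (¬B ∧ ¬A) → (E ∨ B) = False
        ¬B ∧ ¬A = True
          ¬B = True
          ¬A = True
        E ∨ B = False
      ¬E ∧ (W ↔ E) = False
        ¬E = True
        W ↔ E = False
The formula evaluates to True.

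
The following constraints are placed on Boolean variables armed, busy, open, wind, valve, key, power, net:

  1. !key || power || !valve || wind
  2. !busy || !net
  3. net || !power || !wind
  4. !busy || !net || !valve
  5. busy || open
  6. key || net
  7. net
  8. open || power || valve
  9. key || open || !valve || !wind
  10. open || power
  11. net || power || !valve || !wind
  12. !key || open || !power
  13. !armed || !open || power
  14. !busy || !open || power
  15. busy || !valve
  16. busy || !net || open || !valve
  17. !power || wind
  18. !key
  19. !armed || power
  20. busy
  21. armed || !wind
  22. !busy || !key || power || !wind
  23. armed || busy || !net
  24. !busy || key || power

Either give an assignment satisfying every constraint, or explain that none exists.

Case busy = True:
  (!busy || !net) forces net = False.
  Clause (net) is falsified — contradiction.
Case busy = False:
  Clause (busy) is falsified — contradiction.
Both cases fail, so the formula is unsatisfiable.

The formula is unsatisfiable.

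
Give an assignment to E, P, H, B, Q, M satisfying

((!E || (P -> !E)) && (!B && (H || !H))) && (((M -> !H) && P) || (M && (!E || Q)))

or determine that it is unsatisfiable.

E = False, P = True, H = False, B = False, Q = True, M = False

  (!E || (P -> !E)) && (!B && (H || !H)) = True
    !E || (P -> !E) = True
      !E = True
      P -> !E = True
        !E = True
    !B && (H || !H) = True
      !B = True
      H || !H = True
        !H = True
  ((M -> !H) && P) || (M && (!E || Q)) = True
    (M -> !H) && P = True
      M -> !H = True
        !H = True
    M && (!E || Q) = False
      !E || Q = True
        !E = True
Both conjuncts True, so the formula holds.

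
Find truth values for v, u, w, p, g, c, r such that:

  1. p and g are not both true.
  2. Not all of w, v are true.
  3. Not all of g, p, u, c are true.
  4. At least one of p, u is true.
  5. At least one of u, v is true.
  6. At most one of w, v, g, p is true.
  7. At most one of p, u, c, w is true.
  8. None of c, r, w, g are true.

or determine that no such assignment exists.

v: False; u: True; w: False; p: False; g: False; c: False; r: False

  (1) p=F, g=F — not both ✓
  (2) {w, v}: 0/2 true — not all ✓
  (3) {g, p, u, c}: 1/4 true — not all ✓
  (4) {p, u}: 1 true — at least one ✓
  (5) {u, v}: 1 true — at least one ✓
  (6) {w, v, g, p}: 0 true — at most one ✓
  (7) {p, u, c, w}: 1 true — at most one ✓
  (8) {c, r, w, g}: 0 true — none ✓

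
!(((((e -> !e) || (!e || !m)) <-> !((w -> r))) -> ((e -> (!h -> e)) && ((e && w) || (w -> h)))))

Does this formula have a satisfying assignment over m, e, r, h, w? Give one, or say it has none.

m=F; e=F; r=F; h=F; w=T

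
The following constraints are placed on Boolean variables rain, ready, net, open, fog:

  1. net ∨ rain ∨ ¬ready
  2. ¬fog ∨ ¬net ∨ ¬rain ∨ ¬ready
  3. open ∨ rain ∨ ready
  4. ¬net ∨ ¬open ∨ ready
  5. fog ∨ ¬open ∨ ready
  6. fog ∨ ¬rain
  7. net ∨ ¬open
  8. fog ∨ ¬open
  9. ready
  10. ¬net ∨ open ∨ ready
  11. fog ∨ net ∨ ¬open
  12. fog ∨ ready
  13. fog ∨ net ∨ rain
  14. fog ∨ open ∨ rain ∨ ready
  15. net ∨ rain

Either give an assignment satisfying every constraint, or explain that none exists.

rain = False, ready = True, net = True, open = True, fog = True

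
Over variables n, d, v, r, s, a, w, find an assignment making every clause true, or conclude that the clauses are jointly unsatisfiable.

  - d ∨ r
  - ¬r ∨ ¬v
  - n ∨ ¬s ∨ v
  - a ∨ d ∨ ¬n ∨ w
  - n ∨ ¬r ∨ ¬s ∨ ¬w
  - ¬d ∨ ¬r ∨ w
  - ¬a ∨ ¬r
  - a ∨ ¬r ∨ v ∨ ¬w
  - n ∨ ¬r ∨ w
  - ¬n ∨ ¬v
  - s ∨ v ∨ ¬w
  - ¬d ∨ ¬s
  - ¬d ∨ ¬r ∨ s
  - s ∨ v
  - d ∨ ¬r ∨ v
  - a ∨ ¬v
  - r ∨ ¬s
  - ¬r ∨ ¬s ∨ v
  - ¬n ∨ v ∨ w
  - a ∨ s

Try n = True:
  (¬n ∨ ¬v) forces v = False.
  (s ∨ v) forces s = True.
  (¬d ∨ ¬s) forces d = False.
  (d ∨ r) forces r = True.
  clause (d ∨ ¬r ∨ v) is falsified — backtrack.
So n = False.
Set d = True.
  then (¬d ∨ ¬s) forces s = False.
  then (¬d ∨ ¬r ∨ s) forces r = False.
  then (s ∨ v) forces v = True.
  then (a ∨ ¬v) forces a = True.
Set w = True.
All clauses satisfied.

n = False, d = True, v = True, r = False, s = False, a = True, w = True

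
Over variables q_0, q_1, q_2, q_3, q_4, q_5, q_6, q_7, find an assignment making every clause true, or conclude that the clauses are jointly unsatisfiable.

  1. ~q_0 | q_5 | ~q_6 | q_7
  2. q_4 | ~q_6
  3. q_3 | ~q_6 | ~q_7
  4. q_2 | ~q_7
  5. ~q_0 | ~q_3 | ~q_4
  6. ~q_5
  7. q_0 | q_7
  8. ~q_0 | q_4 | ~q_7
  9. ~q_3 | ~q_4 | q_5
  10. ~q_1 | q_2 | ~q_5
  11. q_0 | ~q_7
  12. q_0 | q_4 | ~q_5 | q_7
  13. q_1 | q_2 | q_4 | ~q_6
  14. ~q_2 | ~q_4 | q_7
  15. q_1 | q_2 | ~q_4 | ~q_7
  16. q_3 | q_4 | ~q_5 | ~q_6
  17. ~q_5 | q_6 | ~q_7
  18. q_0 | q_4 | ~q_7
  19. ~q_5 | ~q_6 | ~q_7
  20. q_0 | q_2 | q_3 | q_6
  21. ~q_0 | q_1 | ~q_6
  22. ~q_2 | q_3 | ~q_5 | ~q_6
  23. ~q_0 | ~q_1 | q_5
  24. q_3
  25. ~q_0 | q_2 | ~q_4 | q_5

Unit clause (~q_5) forces q_5 = False.
Unit clause (q_3) forces q_3 = True.
In (~q_3 | ~q_4 | q_5) only ~q_4 is left, so q_4 = False.
In (q_4 | ~q_6) only ~q_6 is left, so q_6 = False.
Try q_0 = False:
  (q_0 | q_7) forces q_7 = True.
  clause (q_0 | ~q_7) is falsified — backtrack.
So q_0 = True.
  then (~q_0 | q_4 | ~q_7) forces q_7 = False.
  then (~q_0 | ~q_1 | q_5) forces q_1 = False.
Set q_2 = False.
All clauses satisfied.

q_0 = True, q_1 = False, q_2 = False, q_3 = True, q_4 = False, q_5 = False, q_6 = False, q_7 = False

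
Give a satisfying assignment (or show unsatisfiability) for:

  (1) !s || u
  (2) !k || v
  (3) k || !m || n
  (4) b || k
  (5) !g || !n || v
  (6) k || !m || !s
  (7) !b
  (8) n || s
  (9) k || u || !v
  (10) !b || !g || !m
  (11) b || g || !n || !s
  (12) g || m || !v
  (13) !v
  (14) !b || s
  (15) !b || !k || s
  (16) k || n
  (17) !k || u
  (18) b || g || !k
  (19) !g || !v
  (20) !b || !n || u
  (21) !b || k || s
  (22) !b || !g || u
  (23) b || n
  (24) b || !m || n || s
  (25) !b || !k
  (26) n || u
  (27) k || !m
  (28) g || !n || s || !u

Case v = True:
  Clause (!v) is falsified — contradiction.
Case v = False:
  (!k || v) forces k = False.
  (b || k) forces b = True.
  Clause (!b) is falsified — contradiction.
Both cases fail, so the formula is unsatisfiable.

Unsatisfiable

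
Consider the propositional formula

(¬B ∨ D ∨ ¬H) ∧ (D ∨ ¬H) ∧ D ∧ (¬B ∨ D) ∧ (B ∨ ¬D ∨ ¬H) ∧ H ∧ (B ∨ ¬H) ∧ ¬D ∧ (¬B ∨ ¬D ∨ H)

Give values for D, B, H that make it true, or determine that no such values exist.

Case D = True:
  Clause (¬D) is falsified — contradiction.
Case D = False:
  Clause (D) is falsified — contradiction.
Both cases fail, so the formula is unsatisfiable.

Unsatisfiable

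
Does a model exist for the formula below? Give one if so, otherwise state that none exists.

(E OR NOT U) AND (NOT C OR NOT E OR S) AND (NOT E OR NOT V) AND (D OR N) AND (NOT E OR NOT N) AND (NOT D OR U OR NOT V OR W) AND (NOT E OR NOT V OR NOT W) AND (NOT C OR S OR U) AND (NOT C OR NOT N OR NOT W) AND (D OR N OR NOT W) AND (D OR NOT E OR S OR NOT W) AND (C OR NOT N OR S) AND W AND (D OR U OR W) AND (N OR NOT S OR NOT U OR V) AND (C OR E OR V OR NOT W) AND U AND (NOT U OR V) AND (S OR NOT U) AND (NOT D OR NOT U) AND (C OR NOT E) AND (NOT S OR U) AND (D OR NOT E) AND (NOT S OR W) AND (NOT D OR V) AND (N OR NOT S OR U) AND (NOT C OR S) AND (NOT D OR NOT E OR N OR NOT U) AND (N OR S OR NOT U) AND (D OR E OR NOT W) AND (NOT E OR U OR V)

Case U = True:
  (E OR NOT U) forces E = True.
  (NOT E OR NOT V) forces V = False.
  Clause (NOT U OR V) is falsified — contradiction.
Case U = False:
  Clause (U) is falsified — contradiction.
Both cases fail, so the formula is unsatisfiable.

Unsatisfiable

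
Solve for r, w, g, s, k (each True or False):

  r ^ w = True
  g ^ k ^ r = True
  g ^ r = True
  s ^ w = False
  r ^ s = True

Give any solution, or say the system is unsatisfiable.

r=T; w=F; g=F; s=F; k=F

r ^ w = T ^ F = True ✓
g ^ k ^ r = F ^ F ^ T = True ✓
g ^ r = F ^ T = True ✓
s ^ w = F ^ F = False ✓
r ^ s = T ^ F = True ✓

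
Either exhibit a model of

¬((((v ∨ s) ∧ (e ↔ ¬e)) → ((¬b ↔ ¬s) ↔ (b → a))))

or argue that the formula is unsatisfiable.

Case e = True: the formula becomes ¬((False → ((¬b ↔ ¬s) ↔ (b → a)))) = False.
Case e = False: the formula becomes ¬((False → ((¬b ↔ ¬s) ↔ (b → a)))) = False.
Both cases fail — unsatisfiable.

UNSATISFIABLE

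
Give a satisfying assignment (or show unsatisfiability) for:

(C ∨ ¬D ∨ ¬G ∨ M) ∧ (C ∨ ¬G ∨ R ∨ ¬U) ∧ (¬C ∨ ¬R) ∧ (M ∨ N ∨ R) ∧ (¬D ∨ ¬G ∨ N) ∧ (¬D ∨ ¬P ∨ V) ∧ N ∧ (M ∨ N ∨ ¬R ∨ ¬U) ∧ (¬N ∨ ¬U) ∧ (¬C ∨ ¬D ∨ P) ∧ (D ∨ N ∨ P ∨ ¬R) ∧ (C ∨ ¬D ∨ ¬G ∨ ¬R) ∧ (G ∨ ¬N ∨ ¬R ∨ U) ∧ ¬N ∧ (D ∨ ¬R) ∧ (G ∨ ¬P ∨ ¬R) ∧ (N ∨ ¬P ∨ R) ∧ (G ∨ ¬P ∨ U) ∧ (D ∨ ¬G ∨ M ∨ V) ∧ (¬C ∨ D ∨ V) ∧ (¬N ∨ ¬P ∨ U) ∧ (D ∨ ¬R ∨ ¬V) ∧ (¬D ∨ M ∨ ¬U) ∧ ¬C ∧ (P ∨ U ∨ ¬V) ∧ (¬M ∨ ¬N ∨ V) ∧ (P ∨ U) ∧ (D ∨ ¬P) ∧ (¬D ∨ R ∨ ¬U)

Case N = True:
  Clause (¬N) is falsified — contradiction.
Case N = False:
  Clause (N) is falsified — contradiction.
Both cases fail, so the formula is unsatisfiable.

The formula is unsatisfiable.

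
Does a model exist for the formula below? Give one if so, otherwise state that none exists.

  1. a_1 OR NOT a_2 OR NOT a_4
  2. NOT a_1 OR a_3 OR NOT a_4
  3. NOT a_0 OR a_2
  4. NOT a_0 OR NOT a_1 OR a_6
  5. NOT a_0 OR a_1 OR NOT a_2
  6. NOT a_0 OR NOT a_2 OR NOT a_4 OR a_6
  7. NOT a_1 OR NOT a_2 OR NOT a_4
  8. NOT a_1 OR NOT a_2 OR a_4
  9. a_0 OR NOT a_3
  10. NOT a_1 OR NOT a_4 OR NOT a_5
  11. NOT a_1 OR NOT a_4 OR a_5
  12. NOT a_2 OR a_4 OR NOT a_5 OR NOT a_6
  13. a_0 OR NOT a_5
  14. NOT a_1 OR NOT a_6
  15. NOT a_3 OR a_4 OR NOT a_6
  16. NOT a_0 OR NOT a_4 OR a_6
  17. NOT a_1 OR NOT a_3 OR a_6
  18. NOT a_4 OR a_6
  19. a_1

Unit clause (a_1) forces a_1 = True.
In (NOT a_1 OR NOT a_6) only NOT a_6 is left, so a_6 = False.
In (NOT a_1 OR NOT a_3 OR a_6) only NOT a_3 is left, so a_3 = False.
In (NOT a_4 OR a_6) only NOT a_4 is left, so a_4 = False.
In (NOT a_0 OR NOT a_1 OR a_6) only NOT a_0 is left, so a_0 = False.
In (NOT a_1 OR NOT a_2 OR a_4) only NOT a_2 is left, so a_2 = False.
In (a_0 OR NOT a_5) only NOT a_5 is left, so a_5 = False.
All clauses satisfied.

a_0: False; a_1: True; a_2: False; a_3: False; a_4: False; a_5: False; a_6: False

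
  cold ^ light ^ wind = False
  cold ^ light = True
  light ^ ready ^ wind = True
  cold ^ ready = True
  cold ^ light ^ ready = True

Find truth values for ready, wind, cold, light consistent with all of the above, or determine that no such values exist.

ready = False; wind = True; cold = True; light = False

cold ^ light ^ wind = T ^ F ^ T = False ✓
cold ^ light = T ^ F = True ✓
light ^ ready ^ wind = F ^ F ^ T = True ✓
cold ^ ready = T ^ F = True ✓
cold ^ light ^ ready = T ^ F ^ F = True ✓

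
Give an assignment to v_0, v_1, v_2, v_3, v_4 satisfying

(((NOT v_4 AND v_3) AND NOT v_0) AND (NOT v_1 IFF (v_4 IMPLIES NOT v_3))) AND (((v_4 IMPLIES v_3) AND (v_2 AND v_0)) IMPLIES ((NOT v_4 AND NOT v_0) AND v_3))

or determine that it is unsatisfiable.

v_0=F, v_1=F, v_2=T, v_3=T, v_4=F

  ((NOT v_4 AND v_3) AND NOT v_0) AND (NOT v_1 IFF (v_4 IMPLIES NOT v_3)) = True
    (NOT v_4 AND v_3) AND NOT v_0 = True
      NOT v_4 AND v_3 = True
        NOT v_4 = True
      NOT v_0 = True
    NOT v_1 IFF (v_4 IMPLIES NOT v_3) = True
      NOT v_1 = True
      v_4 IMPLIES NOT v_3 = True
        NOT v_3 = False
  ((v_4 IMPLIES v_3) AND (v_2 AND v_0)) IMPLIES ((NOT v_4 AND NOT v_0) AND v_3) = True
    (v_4 IMPLIES v_3) AND (v_2 AND v_0) = False
      v_4 IMPLIES v_3 = True
      v_2 AND v_0 = False
    (NOT v_4 AND NOT v_0) AND v_3 = True
      NOT v_4 AND NOT v_0 = True
        NOT v_4 = True
        NOT v_0 = True
Both conjuncts True, so the formula holds.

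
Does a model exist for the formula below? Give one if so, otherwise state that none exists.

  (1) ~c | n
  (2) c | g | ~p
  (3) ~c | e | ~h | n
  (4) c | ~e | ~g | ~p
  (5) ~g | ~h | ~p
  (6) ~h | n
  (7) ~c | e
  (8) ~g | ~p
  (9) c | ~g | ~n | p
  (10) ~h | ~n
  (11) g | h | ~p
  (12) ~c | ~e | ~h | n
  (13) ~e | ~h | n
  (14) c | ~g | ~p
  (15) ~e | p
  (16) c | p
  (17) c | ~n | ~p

Unsatisfiable — no assignment works.

Case c = True:
  (~c | n) forces n = True.
  (~c | e) forces e = True.
  (~h | ~n) forces h = False.
  (~e | p) forces p = True.
  (~g | ~p) forces g = False.
  Clause (g | h | ~p) is falsified — contradiction.
Case c = False:
  (c | p) forces p = True.
  (c | g | ~p) forces g = True.
  Clause (~g | ~p) is falsified — contradiction.
Both cases fail, so the formula is unsatisfiable.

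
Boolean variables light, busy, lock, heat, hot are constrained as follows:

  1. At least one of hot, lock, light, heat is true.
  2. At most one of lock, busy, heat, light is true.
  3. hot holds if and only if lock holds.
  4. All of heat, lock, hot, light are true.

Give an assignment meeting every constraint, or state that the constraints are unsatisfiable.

Case heat = True:
  (2) with heat=T forces lock = False.
  Constraint (4) is violated (lock=F) — contradiction.
Case heat = False:
  Constraint (4) is violated (heat=F) — contradiction.
Both cases fail — unsatisfiable.

The formula is unsatisfiable.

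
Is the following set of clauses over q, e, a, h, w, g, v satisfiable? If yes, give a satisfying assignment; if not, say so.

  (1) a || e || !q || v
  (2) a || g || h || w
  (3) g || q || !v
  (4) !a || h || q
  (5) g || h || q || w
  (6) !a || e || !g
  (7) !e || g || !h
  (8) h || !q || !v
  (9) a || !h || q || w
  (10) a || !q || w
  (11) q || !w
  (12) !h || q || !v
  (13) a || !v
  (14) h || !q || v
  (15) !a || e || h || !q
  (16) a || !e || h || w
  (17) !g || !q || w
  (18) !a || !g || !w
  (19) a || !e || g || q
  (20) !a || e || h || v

q=T; e=T; a=F; h=T; w=T; g=T; v=F

Set q = True.
Set e = True.
Set a = False.
  then (a || !q || w) forces w = True.
  then (a || !v) forces v = False.
  then (h || !q || v) forces h = True.
  then (!e || g || !h) forces g = True.
All clauses satisfied.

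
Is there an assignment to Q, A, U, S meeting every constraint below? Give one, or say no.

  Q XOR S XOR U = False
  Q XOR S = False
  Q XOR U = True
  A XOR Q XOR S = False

Q = True; A = False; U = False; S = True

Q XOR S XOR U = T XOR T XOR F = False ✓
Q XOR S = T XOR T = False ✓
Q XOR U = T XOR F = True ✓
A XOR Q XOR S = F XOR T XOR T = False ✓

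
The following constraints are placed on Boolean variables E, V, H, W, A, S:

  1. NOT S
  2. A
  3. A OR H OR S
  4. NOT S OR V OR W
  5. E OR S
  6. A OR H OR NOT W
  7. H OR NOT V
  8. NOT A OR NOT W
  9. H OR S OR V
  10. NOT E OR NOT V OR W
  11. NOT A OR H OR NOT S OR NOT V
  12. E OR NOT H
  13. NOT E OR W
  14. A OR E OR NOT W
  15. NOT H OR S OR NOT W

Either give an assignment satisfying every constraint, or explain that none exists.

The formula is unsatisfiable.

Case A = True:
  (NOT S) forces S = False.
  (E OR S) forces E = True.
  (NOT A OR NOT W) forces W = False.
  Clause (NOT E OR W) is falsified — contradiction.
Case A = False:
  Clause (A) is falsified — contradiction.
Both cases fail, so the formula is unsatisfiable.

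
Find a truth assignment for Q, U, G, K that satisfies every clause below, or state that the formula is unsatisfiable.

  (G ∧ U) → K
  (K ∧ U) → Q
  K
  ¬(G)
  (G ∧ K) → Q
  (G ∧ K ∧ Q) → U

Unit clause (¬G) forces G = False.
Unit clause (K) forces K = True.
Set Q = False.
  then (¬K ∨ Q ∨ ¬U) forces U = False.
All clauses satisfied.

Q = False, U = False, G = False, K = True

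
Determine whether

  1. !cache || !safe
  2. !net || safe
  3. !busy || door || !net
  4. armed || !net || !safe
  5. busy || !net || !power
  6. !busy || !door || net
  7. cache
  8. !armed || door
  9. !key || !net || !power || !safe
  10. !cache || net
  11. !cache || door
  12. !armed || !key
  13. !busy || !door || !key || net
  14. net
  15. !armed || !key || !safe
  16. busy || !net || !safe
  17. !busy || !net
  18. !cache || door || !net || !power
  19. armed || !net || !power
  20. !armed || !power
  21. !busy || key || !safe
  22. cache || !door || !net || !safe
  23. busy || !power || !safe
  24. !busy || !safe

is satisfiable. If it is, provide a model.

Unsatisfiable — no assignment works.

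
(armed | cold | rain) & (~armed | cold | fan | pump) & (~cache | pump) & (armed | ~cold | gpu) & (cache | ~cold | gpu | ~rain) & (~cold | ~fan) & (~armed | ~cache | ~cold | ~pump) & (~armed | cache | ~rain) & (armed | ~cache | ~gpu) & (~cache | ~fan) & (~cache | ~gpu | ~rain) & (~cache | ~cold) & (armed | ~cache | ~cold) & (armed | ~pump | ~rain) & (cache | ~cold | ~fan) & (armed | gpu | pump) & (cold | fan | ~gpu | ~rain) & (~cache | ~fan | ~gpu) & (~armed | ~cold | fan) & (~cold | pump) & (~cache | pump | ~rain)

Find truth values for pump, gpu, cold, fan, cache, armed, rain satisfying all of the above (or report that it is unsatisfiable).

pump=F; gpu=F; cold=F; fan=T; cache=F; armed=T; rain=F

Set pump = False.
  then (~cache | pump) forces cache = False.
  then (~cold | pump) forces cold = False.
Set gpu = False.
  then (armed | gpu | pump) forces armed = True.
  then (~armed | cold | fan | pump) forces fan = True.
  then (~armed | cache | ~rain) forces rain = False.
All clauses satisfied.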